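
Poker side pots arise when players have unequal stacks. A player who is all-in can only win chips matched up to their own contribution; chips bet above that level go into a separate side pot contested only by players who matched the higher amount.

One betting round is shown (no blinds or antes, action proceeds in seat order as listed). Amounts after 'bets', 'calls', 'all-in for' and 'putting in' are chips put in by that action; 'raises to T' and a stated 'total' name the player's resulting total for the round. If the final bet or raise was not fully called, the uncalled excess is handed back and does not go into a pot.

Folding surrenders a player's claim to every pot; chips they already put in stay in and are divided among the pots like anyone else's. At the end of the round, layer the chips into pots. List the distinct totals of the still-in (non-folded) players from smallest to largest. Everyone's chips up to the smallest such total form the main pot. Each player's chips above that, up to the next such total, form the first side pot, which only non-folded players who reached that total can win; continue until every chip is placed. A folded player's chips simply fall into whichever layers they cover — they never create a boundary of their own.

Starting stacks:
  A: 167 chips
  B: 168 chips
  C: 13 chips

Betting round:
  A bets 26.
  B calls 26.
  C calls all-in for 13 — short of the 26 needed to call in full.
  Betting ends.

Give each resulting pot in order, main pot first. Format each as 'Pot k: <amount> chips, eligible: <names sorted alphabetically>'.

Pot 1: 39 chips, eligible: A, B, C
Pot 2: 26 chips, eligible: A, B

Derivation:
Contributions: A=26, B=26, C=13
Pot levels (distinct totals of non-folded players): 13, 26
Layer 1-13: 13 each from A, B, C = 13*3 = 39 chips; eligible A, B, C
Layer 14-26: 13 each from A, B = 13*2 = 26 chips; eligible A, B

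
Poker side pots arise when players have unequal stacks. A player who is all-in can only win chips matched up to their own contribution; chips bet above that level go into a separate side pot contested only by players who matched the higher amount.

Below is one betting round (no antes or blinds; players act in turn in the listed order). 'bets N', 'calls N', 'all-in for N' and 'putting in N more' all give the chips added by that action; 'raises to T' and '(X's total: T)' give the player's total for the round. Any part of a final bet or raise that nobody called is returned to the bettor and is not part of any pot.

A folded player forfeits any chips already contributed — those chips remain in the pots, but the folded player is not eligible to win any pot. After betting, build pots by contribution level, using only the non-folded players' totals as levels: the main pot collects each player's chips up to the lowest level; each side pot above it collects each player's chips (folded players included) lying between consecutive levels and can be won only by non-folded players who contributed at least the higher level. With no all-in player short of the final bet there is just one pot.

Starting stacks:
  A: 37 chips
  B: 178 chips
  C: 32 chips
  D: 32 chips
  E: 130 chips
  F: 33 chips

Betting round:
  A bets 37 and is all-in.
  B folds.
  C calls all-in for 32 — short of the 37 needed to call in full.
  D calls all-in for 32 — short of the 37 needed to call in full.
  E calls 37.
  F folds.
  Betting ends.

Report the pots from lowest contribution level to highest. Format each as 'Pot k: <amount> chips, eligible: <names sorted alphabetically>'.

Contributions: A=37, C=32, D=32, E=37
Folded: B, F
Pot levels (distinct totals of non-folded players): 32, 37
Layer 1-32: 32 each from A, C, D, E = 32*4 = 128 chips; eligible A, C, D, E
Layer 33-37: 5 each from A, E = 5*2 = 10 chips; eligible A, E

Pot 1: 128 chips, eligible: A, C, D, E
Pot 2: 10 chips, eligible: A, E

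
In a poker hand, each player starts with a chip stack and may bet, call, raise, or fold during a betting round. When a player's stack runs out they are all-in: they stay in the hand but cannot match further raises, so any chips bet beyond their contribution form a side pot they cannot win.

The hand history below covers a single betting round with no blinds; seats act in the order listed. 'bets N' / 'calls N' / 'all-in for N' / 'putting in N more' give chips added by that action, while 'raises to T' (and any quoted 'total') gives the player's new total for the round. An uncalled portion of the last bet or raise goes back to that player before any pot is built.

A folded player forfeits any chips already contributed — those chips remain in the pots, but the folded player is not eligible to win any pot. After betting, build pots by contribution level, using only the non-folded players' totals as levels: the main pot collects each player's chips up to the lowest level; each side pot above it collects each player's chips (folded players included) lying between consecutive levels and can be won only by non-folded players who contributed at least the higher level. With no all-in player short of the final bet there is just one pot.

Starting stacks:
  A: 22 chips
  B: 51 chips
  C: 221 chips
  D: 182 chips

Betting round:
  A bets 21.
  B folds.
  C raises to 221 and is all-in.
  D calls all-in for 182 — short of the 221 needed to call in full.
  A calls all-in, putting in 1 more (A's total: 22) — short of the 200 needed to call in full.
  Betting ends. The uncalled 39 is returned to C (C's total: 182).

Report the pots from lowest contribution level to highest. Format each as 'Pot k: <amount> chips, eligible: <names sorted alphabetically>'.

Contributions (after 39 returned to C): A=22, C=182, D=182
Folded: B
Pot levels (distinct totals of non-folded players): 22, 182
Layer 1-22: 22 each from A, C, D = 22*3 = 66 chips; eligible A, C, D
Layer 23-182: 160 each from C, D = 160*2 = 320 chips; eligible C, D

Pot 1: 66 chips, eligible: A, C, D
Pot 2: 320 chips, eligible: C, D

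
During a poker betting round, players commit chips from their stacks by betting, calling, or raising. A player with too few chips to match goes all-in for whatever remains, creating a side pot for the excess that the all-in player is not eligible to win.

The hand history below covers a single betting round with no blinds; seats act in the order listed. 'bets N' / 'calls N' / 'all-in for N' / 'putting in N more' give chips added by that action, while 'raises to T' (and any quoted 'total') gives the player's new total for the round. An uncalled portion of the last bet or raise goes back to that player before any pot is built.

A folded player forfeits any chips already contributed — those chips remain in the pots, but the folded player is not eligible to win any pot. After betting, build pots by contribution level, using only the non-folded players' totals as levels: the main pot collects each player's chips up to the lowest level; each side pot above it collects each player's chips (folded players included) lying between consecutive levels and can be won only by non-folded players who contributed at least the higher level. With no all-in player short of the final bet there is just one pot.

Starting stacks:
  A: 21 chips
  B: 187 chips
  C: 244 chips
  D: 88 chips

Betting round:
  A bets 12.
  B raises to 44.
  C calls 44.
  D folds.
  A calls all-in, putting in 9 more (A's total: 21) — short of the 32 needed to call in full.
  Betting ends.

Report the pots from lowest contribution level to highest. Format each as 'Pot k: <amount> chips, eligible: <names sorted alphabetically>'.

Pot 1: 63 chips, eligible: A, B, C
Pot 2: 46 chips, eligible: B, C

Derivation:
Contributions: A=21, B=44, C=44
Folded: D
Pot levels (distinct totals of non-folded players): 21, 44
Layer 1-21: 21 each from A, B, C = 21*3 = 63 chips; eligible A, B, C
Layer 22-44: 23 each from B, C = 23*2 = 46 chips; eligible B, C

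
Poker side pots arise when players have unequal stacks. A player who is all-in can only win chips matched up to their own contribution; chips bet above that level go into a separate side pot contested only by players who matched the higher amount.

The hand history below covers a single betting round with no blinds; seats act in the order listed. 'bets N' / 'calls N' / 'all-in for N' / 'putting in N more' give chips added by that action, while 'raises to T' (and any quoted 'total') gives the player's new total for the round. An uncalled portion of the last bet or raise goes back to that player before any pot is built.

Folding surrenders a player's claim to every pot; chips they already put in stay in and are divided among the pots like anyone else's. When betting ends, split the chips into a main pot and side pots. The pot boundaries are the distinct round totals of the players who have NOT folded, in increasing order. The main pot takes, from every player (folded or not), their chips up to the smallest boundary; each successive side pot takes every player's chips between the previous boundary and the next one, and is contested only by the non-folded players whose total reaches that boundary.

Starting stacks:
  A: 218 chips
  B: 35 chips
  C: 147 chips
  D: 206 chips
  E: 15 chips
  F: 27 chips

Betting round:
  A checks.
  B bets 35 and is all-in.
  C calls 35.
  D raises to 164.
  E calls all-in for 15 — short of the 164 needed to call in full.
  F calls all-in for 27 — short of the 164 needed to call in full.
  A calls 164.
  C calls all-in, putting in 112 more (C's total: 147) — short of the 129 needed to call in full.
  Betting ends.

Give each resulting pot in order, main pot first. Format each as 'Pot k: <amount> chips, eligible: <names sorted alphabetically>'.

Contributions: A=164, B=35, C=147, D=164, E=15, F=27
Pot levels (distinct totals of non-folded players): 15, 27, 35, 147, 164
Layer 1-15: 15 each from A, B, C, D, E, F = 15*6 = 90 chips; eligible A, B, C, D, E, F
Layer 16-27: 12 each from A, B, C, D, F = 12*5 = 60 chips; eligible A, B, C, D, F
Layer 28-35: 8 each from A, B, C, D = 8*4 = 32 chips; eligible A, B, C, D
Layer 36-147: 112 each from A, C, D = 112*3 = 336 chips; eligible A, C, D
Layer 148-164: 17 each from A, D = 17*2 = 34 chips; eligible A, D

Pot 1: 90 chips, eligible: A, B, C, D, E, F
Pot 2: 60 chips, eligible: A, B, C, D, F
Pot 3: 32 chips, eligible: A, B, C, D
Pot 4: 336 chips, eligible: A, C, D
Pot 5: 34 chips, eligible: A, D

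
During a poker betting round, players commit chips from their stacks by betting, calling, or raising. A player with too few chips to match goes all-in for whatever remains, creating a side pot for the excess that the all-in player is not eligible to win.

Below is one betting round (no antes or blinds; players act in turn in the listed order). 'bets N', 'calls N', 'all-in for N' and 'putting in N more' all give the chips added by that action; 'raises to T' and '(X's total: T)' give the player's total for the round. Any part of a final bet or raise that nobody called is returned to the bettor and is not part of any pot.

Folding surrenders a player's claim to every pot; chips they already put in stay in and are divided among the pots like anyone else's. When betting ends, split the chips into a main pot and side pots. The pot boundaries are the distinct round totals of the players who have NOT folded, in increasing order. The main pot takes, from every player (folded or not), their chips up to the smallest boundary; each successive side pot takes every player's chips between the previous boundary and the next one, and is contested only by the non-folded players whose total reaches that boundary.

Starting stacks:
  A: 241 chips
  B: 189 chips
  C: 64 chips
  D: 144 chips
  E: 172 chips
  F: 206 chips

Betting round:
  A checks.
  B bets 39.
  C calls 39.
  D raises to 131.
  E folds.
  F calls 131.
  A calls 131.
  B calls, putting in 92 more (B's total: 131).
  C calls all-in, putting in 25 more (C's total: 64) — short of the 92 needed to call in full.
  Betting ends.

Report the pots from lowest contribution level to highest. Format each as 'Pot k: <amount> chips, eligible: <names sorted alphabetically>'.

Contributions: A=131, B=131, C=64, D=131, F=131
Folded: E
Pot levels (distinct totals of non-folded players): 64, 131
Layer 1-64: 64 each from A, B, C, D, F = 64*5 = 320 chips; eligible A, B, C, D, F
Layer 65-131: 67 each from A, B, D, F = 67*4 = 268 chips; eligible A, B, D, F

Pot 1: 320 chips, eligible: A, B, C, D, F
Pot 2: 268 chips, eligible: A, B, D, F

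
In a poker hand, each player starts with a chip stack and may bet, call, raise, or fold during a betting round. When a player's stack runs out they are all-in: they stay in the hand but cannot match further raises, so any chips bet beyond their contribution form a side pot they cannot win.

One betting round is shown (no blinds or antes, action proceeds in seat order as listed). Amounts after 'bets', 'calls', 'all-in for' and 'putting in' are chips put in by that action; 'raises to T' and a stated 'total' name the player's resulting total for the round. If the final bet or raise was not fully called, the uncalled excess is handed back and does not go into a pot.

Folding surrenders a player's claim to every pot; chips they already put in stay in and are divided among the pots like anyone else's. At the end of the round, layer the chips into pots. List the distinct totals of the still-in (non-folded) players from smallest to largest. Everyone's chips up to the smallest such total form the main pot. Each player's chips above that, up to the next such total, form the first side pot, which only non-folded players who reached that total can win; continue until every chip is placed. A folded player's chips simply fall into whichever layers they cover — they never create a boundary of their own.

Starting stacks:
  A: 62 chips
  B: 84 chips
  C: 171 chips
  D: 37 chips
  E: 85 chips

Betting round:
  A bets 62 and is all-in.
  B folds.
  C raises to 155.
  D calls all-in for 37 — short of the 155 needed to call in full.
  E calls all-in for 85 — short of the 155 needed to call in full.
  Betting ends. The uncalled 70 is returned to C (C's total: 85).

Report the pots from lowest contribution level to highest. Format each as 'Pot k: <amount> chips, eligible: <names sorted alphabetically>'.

Contributions (after 70 returned to C): A=62, C=85, D=37, E=85
Folded: B
Pot levels (distinct totals of non-folded players): 37, 62, 85
Layer 1-37: 37 each from A, C, D, E = 37*4 = 148 chips; eligible A, C, D, E
Layer 38-62: 25 each from A, C, E = 25*3 = 75 chips; eligible A, C, E
Layer 63-85: 23 each from C, E = 23*2 = 46 chips; eligible C, E

Pot 1: 148 chips, eligible: A, C, D, E
Pot 2: 75 chips, eligible: A, C, E
Pot 3: 46 chips, eligible: C, E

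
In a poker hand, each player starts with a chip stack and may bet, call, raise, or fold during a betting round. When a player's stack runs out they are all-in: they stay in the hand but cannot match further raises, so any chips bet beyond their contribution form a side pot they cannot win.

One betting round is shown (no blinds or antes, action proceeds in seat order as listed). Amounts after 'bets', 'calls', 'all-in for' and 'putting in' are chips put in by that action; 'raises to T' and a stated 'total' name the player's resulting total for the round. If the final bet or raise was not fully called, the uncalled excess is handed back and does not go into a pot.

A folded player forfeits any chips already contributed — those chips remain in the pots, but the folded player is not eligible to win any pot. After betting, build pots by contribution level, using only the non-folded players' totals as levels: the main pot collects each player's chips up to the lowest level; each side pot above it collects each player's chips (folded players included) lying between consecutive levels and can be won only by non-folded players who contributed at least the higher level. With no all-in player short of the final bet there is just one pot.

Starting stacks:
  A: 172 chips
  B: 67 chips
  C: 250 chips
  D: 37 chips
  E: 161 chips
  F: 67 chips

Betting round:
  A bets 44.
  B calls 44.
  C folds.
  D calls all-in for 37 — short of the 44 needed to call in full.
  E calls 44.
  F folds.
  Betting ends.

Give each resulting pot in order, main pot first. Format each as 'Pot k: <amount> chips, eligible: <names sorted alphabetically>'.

Pot 1: 148 chips, eligible: A, B, D, E
Pot 2: 21 chips, eligible: A, B, E

Derivation:
Contributions: A=44, B=44, D=37, E=44
Folded: C, F
Pot levels (distinct totals of non-folded players): 37, 44
Layer 1-37: 37 each from A, B, D, E = 37*4 = 148 chips; eligible A, B, D, E
Layer 38-44: 7 each from A, B, E = 7*3 = 21 chips; eligible A, B, E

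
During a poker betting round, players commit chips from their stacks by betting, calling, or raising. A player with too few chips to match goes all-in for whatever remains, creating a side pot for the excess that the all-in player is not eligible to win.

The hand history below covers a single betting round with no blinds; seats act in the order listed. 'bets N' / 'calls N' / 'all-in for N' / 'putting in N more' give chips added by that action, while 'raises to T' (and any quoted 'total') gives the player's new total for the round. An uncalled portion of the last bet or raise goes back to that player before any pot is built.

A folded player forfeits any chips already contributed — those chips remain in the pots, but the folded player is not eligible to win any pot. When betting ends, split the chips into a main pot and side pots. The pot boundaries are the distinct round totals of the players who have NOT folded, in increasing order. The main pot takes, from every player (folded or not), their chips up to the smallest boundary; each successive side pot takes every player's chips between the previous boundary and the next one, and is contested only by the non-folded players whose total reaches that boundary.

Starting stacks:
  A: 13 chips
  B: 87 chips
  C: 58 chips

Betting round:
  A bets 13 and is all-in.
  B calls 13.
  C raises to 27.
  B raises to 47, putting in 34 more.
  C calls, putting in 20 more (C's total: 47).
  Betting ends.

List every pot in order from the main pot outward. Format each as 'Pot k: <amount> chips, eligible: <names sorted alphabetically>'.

Pot 1: 39 chips, eligible: A, B, C
Pot 2: 68 chips, eligible: B, C

Derivation:
Contributions: A=13, B=47, C=47
Pot levels (distinct totals of non-folded players): 13, 47
Layer 1-13: 13 each from A, B, C = 13*3 = 39 chips; eligible A, B, C
Layer 14-47: 34 each from B, C = 34*2 = 68 chips; eligible B, C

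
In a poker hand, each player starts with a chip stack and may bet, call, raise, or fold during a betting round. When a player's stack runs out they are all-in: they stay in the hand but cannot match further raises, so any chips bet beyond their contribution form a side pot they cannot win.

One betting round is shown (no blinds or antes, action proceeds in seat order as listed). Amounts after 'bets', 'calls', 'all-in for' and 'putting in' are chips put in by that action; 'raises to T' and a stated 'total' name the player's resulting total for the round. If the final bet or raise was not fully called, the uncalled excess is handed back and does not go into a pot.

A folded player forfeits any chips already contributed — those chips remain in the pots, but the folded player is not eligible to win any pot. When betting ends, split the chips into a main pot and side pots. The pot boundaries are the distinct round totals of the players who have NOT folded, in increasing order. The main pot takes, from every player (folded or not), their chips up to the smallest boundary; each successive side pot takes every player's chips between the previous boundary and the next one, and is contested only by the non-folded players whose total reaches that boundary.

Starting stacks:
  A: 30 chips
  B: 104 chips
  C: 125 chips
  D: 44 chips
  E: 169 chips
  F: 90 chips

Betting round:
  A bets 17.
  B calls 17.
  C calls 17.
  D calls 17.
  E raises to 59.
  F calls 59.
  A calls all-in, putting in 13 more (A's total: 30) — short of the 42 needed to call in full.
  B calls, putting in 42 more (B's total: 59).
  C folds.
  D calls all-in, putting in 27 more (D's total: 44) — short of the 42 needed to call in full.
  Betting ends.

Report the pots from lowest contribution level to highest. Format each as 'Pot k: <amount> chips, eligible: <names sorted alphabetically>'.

Contributions: A=30, B=59, C=17, D=44, E=59, F=59
Folded: C
Pot levels (distinct totals of non-folded players): 30, 44, 59
Layer 1-30: A 30 + B 30 + C 17 + D 30 + E 30 + F 30 = 167 chips; eligible A, B, D, E, F
Layer 31-44: 14 each from B, D, E, F = 14*4 = 56 chips; eligible B, D, E, F
Layer 45-59: 15 each from B, E, F = 15*3 = 45 chips; eligible B, E, F

Pot 1: 167 chips, eligible: A, B, D, E, F
Pot 2: 56 chips, eligible: B, D, E, F
Pot 3: 45 chips, eligible: B, E, F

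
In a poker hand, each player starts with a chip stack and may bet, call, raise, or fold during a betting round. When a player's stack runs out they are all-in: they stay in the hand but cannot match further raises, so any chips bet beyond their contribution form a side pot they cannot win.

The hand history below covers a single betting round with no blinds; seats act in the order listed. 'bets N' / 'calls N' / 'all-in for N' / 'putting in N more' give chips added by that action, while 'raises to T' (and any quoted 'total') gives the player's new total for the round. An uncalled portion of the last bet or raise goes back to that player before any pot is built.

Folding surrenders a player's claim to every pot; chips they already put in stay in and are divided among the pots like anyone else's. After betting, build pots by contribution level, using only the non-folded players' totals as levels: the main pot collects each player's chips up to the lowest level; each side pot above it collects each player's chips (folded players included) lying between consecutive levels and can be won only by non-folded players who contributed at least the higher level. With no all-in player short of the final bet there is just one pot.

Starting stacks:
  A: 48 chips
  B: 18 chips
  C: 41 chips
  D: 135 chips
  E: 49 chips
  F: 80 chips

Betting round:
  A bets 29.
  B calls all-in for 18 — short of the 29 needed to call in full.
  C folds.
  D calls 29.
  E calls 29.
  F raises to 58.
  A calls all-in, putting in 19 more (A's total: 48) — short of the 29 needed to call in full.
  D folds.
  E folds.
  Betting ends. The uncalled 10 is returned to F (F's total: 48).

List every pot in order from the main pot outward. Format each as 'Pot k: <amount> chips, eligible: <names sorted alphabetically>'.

Contributions (after 10 returned to F): A=48, B=18, D=29, E=29, F=48
Folded: C, D, E
Pot levels (distinct totals of non-folded players): 18, 48
Layer 1-18: 18 each from A, B, D, E, F = 18*5 = 90 chips; eligible A, B, F
Layer 19-48: A 30 + D 11 + E 11 + F 30 = 82 chips; eligible A, F

Pot 1: 90 chips, eligible: A, B, F
Pot 2: 82 chips, eligible: A, F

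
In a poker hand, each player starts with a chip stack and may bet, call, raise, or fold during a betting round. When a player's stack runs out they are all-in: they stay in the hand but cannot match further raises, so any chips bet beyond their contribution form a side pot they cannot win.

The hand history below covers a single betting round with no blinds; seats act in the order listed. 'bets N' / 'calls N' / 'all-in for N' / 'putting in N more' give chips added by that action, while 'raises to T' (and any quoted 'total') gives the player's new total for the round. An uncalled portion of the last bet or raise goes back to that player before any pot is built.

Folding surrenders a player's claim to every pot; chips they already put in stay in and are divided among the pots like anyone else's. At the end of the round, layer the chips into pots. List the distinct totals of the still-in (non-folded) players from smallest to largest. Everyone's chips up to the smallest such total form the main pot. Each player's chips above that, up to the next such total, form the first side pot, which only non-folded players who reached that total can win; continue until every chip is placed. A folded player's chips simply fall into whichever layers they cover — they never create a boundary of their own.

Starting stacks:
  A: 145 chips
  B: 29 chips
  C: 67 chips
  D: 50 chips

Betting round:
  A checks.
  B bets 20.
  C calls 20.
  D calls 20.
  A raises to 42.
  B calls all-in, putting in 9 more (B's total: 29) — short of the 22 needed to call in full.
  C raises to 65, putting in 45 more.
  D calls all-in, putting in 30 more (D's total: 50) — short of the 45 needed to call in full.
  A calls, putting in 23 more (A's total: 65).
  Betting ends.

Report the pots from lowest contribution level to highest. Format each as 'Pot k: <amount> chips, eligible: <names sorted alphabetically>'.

Pot 1: 116 chips, eligible: A, B, C, D
Pot 2: 63 chips, eligible: A, C, D
Pot 3: 30 chips, eligible: A, C

Derivation:
Contributions: A=65, B=29, C=65, D=50
Pot levels (distinct totals of non-folded players): 29, 50, 65
Layer 1-29: 29 each from A, B, C, D = 29*4 = 116 chips; eligible A, B, C, D
Layer 30-50: 21 each from A, C, D = 21*3 = 63 chips; eligible A, C, D
Layer 51-65: 15 each from A, C = 15*2 = 30 chips; eligible A, C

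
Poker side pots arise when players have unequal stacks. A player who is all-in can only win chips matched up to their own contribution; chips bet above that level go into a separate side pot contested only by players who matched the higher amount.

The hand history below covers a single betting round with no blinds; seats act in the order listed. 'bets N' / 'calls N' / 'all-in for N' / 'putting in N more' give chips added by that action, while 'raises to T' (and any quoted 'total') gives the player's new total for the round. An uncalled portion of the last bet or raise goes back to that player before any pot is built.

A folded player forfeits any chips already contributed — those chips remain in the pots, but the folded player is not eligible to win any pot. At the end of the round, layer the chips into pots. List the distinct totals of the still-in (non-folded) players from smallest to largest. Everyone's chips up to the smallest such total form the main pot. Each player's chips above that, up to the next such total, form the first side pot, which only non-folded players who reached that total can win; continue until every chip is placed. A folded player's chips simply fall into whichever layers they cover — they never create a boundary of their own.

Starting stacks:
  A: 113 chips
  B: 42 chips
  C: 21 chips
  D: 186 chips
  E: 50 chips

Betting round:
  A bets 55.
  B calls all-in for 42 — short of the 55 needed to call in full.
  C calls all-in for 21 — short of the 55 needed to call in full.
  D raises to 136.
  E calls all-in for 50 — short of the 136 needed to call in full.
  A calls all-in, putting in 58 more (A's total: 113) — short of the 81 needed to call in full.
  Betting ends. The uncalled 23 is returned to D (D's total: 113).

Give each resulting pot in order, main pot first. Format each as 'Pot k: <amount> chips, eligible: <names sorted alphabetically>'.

Contributions (after 23 returned to D): A=113, B=42, C=21, D=113, E=50
Pot levels (distinct totals of non-folded players): 21, 42, 50, 113
Layer 1-21: 21 each from A, B, C, D, E = 21*5 = 105 chips; eligible A, B, C, D, E
Layer 22-42: 21 each from A, B, D, E = 21*4 = 84 chips; eligible A, B, D, E
Layer 43-50: 8 each from A, D, E = 8*3 = 24 chips; eligible A, D, E
Layer 51-113: 63 each from A, D = 63*2 = 126 chips; eligible A, D

Pot 1: 105 chips, eligible: A, B, C, D, E
Pot 2: 84 chips, eligible: A, B, D, E
Pot 3: 24 chips, eligible: A, D, E
Pot 4: 126 chips, eligible: A, D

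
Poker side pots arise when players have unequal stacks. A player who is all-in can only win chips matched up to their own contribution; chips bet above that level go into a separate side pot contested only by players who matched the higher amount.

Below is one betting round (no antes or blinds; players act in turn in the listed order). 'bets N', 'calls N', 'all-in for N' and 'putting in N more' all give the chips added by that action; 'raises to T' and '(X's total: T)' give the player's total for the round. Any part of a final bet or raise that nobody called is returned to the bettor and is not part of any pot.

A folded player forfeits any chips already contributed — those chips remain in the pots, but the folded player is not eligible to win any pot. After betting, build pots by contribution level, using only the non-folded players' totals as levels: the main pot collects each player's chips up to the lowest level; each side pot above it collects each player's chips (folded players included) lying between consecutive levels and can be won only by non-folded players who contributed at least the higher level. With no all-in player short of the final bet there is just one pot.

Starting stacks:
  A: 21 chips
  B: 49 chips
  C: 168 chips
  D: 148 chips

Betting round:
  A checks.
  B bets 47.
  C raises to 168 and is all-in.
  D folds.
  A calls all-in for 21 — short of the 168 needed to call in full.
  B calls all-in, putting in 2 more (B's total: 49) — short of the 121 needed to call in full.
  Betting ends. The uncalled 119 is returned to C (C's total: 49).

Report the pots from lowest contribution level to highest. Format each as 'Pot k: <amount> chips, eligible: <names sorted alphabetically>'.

Pot 1: 63 chips, eligible: A, B, C
Pot 2: 56 chips, eligible: B, C

Derivation:
Contributions (after 119 returned to C): A=21, B=49, C=49
Folded: D
Pot levels (distinct totals of non-folded players): 21, 49
Layer 1-21: 21 each from A, B, C = 21*3 = 63 chips; eligible A, B, C
Layer 22-49: 28 each from B, C = 28*2 = 56 chips; eligible B, C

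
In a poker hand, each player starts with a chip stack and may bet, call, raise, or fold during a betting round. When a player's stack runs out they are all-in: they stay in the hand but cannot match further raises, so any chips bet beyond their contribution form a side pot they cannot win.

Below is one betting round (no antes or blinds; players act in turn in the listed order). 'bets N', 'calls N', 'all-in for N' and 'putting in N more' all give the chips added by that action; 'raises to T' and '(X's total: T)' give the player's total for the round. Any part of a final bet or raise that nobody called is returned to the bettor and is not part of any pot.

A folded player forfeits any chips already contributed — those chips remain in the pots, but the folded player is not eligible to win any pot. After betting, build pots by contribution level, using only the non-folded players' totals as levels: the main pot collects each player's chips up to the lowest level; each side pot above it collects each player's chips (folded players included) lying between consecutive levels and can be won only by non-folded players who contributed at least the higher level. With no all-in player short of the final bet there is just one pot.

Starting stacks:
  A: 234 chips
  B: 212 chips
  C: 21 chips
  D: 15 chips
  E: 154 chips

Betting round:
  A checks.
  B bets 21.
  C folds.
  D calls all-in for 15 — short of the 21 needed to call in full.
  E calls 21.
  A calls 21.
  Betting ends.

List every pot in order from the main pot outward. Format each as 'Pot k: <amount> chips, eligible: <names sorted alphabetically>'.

Contributions: A=21, B=21, D=15, E=21
Folded: C
Pot levels (distinct totals of non-folded players): 15, 21
Layer 1-15: 15 each from A, B, D, E = 15*4 = 60 chips; eligible A, B, D, E
Layer 16-21: 6 each from A, B, E = 6*3 = 18 chips; eligible A, B, E

Pot 1: 60 chips, eligible: A, B, D, E
Pot 2: 18 chips, eligible: A, B, E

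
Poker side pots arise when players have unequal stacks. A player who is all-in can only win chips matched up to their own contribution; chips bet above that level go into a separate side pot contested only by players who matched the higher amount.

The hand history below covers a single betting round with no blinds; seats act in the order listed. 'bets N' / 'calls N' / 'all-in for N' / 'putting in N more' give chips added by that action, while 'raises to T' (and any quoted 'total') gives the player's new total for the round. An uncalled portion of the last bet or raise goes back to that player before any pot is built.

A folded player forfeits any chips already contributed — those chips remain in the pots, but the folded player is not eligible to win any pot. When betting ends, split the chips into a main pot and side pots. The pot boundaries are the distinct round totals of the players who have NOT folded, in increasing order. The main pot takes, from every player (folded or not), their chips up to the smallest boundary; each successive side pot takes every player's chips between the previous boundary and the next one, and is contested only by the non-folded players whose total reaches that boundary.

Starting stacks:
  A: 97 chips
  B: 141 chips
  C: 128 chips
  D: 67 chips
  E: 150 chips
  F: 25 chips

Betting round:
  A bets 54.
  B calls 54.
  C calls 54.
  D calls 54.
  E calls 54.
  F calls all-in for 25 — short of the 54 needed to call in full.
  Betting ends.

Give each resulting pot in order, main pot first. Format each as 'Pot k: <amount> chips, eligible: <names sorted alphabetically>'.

Pot 1: 150 chips, eligible: A, B, C, D, E, F
Pot 2: 145 chips, eligible: A, B, C, D, E

Derivation:
Contributions: A=54, B=54, C=54, D=54, E=54, F=25
Pot levels (distinct totals of non-folded players): 25, 54
Layer 1-25: 25 each from A, B, C, D, E, F = 25*6 = 150 chips; eligible A, B, C, D, E, F
Layer 26-54: 29 each from A, B, C, D, E = 29*5 = 145 chips; eligible A, B, C, D, E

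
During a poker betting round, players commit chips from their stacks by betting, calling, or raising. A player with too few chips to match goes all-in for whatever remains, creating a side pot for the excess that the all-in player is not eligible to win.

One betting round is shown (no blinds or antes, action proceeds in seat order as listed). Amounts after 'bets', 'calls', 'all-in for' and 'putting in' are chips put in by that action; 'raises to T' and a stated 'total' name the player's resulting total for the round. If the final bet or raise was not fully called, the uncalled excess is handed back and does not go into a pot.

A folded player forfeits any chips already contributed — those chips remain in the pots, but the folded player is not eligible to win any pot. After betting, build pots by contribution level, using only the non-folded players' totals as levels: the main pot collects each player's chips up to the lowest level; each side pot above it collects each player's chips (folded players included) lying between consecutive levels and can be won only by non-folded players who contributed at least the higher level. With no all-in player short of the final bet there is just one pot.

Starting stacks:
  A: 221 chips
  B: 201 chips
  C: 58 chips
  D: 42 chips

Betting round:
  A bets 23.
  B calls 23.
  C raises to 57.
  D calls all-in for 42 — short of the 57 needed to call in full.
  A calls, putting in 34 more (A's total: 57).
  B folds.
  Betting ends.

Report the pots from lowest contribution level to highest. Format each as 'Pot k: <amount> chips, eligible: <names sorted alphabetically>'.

Pot 1: 149 chips, eligible: A, C, D
Pot 2: 30 chips, eligible: A, C

Derivation:
Contributions: A=57, B=23, C=57, D=42
Folded: B
Pot levels (distinct totals of non-folded players): 42, 57
Layer 1-42: A 42 + B 23 + C 42 + D 42 = 149 chips; eligible A, C, D
Layer 43-57: 15 each from A, C = 15*2 = 30 chips; eligible A, C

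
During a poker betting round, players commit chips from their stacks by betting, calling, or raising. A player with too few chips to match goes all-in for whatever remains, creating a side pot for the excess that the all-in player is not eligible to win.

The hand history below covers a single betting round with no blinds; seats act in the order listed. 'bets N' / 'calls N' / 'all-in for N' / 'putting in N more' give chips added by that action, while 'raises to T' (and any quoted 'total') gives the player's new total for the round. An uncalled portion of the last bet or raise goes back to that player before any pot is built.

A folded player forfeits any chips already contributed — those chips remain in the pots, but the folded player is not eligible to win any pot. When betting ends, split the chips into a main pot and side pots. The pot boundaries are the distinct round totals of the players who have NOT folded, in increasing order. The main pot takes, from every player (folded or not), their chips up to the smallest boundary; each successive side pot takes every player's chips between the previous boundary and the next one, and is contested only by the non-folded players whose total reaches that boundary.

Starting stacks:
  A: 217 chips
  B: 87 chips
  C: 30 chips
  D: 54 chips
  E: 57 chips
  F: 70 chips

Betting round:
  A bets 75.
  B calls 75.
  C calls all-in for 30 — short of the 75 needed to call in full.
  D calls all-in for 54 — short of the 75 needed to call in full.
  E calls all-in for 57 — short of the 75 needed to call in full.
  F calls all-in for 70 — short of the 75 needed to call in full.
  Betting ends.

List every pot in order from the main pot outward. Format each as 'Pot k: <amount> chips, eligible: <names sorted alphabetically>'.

Pot 1: 180 chips, eligible: A, B, C, D, E, F
Pot 2: 120 chips, eligible: A, B, D, E, F
Pot 3: 12 chips, eligible: A, B, E, F
Pot 4: 39 chips, eligible: A, B, F
Pot 5: 10 chips, eligible: A, B

Derivation:
Contributions: A=75, B=75, C=30, D=54, E=57, F=70
Pot levels (distinct totals of non-folded players): 30, 54, 57, 70, 75
Layer 1-30: 30 each from A, B, C, D, E, F = 30*6 = 180 chips; eligible A, B, C, D, E, F
Layer 31-54: 24 each from A, B, D, E, F = 24*5 = 120 chips; eligible A, B, D, E, F
Layer 55-57: 3 each from A, B, E, F = 3*4 = 12 chips; eligible A, B, E, F
Layer 58-70: 13 each from A, B, F = 13*3 = 39 chips; eligible A, B, F
Layer 71-75: 5 each from A, B = 5*2 = 10 chips; eligible A, B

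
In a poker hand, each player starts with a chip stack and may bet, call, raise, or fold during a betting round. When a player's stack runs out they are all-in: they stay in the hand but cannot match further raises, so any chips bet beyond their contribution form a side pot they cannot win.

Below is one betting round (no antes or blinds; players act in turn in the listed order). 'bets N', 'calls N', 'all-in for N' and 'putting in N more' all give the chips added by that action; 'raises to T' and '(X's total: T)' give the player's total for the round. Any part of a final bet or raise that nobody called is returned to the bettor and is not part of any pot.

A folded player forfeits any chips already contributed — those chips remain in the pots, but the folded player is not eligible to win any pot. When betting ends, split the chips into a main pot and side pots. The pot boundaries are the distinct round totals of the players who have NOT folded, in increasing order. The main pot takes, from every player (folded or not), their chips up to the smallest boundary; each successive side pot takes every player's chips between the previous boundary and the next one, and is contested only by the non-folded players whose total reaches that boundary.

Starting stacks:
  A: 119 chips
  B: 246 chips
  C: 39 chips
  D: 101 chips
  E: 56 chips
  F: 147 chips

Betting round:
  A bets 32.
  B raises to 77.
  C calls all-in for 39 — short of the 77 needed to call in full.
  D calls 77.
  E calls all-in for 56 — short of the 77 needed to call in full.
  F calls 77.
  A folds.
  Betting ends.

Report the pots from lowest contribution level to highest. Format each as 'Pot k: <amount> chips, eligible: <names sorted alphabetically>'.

Pot 1: 227 chips, eligible: B, C, D, E, F
Pot 2: 68 chips, eligible: B, D, E, F
Pot 3: 63 chips, eligible: B, D, F

Derivation:
Contributions: A=32, B=77, C=39, D=77, E=56, F=77
Folded: A
Pot levels (distinct totals of non-folded players): 39, 56, 77
Layer 1-39: A 32 + B 39 + C 39 + D 39 + E 39 + F 39 = 227 chips; eligible B, C, D, E, F
Layer 40-56: 17 each from B, D, E, F = 17*4 = 68 chips; eligible B, D, E, F
Layer 57-77: 21 each from B, D, F = 21*3 = 63 chips; eligible B, D, F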